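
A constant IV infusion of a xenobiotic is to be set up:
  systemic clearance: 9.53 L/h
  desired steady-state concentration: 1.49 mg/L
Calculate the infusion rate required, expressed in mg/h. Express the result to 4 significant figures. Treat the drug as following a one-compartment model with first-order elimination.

At steady state, infusion rate R₀ = Css × CL = 1.49 × 9.530 = 14.20 mg/h

14.20 mg/h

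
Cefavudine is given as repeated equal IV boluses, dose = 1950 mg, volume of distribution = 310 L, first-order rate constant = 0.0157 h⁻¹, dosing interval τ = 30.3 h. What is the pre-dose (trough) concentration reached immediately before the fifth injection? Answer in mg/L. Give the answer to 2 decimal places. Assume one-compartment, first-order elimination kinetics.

C₀ per dose = Dose / Vd = 1950 / 310 = 6.290 mg/L
Fraction remaining after one interval: r = e^(−kτ) = e^(−0.01570 × 30.3) = 0.6214
Before dose 5, 4 doses have been given (aged 1τ, 2τ, 3τ, 4τ).
C_trough = C₀ × (r + r² + … + r^4) = C₀ × r(1−r^4)/(1−r)
        = 6.290 × 0.6214 × (1 − 0.1491) / (1 − 0.6214) = 8.785 mg/L

8.79 mg/L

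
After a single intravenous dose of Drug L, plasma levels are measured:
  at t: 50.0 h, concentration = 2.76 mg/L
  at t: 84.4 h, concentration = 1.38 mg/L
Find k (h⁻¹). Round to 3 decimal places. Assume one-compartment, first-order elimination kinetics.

0.020 h⁻¹

k = ln(C₁/C₂) / (t₂ − t₁) = ln(2.76/1.38) / (84.4 − 50.0)
  = 0.6931 / 34.40 = 0.02015 h⁻¹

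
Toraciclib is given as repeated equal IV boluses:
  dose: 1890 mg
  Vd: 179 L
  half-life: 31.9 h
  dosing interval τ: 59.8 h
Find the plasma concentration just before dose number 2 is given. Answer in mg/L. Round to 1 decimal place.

C₀ per dose = Dose / Vd = 1890 / 179 = 10.56 mg/L
k = ln2 / t½ = 0.693147 / 31.9 = 0.02173 h⁻¹
Fraction remaining after one interval: r = e^(−kτ) = e^(−0.02173 × 59.8) = 0.2727
Before dose 2, 1 dose has been given (aged 1τ).
C_trough = C₀ × r = 10.56 × 0.2727 = 2.880 mg/L

2.9 mg/L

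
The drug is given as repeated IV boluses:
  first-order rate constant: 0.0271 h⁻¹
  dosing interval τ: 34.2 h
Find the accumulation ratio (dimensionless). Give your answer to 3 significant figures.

1.66

e^(−kτ) = e^(−0.02710 × 34.2) = 0.3958
Accumulation ratio R = 1 / (1 − e^(−kτ)) = 1 / (1 − 0.3958) = 1.655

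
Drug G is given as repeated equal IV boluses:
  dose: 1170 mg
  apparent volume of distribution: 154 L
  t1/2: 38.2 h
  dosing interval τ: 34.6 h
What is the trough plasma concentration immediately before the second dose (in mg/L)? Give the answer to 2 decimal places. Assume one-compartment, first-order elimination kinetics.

C₀ per dose = Dose / Vd = 1170 / 154 = 7.597 mg/L
k = ln2 / t½ = 0.693147 / 38.2 = 0.01815 h⁻¹
Fraction remaining after one interval: r = e^(−kτ) = e^(−0.01815 × 34.6) = 0.5337
Before dose 2, 1 dose has been given (aged 1τ).
C_trough = C₀ × r = 7.597 × 0.5337 = 4.055 mg/L

4.06 mg/L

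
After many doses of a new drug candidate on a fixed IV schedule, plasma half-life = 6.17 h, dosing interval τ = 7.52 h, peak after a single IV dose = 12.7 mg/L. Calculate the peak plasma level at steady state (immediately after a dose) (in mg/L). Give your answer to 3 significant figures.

22.3 mg/L

k = ln2 / t½ = 0.693147 / 6.17 = 0.1123 h⁻¹
e^(−kτ) = e^(−0.1123 × 7.52) = 0.4298
Accumulation ratio R = 1 / (1 − e^(−kτ)) = 1 / (1 − 0.4298) = 1.754
Steady-state peak = C₀ × R = 12.7 × 1.754 = 22.28 mg/L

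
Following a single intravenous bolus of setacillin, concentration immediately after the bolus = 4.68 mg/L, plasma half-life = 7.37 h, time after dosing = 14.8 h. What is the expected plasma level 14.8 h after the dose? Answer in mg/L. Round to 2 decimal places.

k = ln2 / t½ = 0.693147 / 7.37 = 0.09405 h⁻¹
C = C₀ · e^(−k·t) = 4.680 × e^(−0.09405 × 14.8)
  = 4.680 × 0.2486 = 1.163 mg/L

1.16 mg/L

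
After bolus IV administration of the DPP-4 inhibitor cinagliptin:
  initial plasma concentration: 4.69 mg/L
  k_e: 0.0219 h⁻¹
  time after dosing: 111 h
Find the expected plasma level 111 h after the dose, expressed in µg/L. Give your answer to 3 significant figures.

C = C₀ · e^(−k·t) = 4.690 × e^(−0.02190 × 111)
  = 4.690 × 0.08796 = 0.4125 mg/L
Convert: 0.4125 mg/L × 1000 = 412.5 µg/L

413 µg/L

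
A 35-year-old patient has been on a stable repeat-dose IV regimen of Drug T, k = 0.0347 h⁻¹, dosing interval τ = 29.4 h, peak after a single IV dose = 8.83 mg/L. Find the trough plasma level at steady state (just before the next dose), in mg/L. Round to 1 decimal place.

e^(−kτ) = e^(−0.03470 × 29.4) = 0.3605
Accumulation ratio R = 1 / (1 − e^(−kτ)) = 1 / (1 − 0.3605) = 1.564
Steady-state trough = C₀ × R × e^(−kτ) = 8.83 × 1.564 × 0.3605 = 4.979 mg/L

5.0 mg/L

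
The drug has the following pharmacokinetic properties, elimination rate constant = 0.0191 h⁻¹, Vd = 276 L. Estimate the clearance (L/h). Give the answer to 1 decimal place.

5.3 L/h

CL = k × Vd = 0.0191 × 276 = 5.272 L/h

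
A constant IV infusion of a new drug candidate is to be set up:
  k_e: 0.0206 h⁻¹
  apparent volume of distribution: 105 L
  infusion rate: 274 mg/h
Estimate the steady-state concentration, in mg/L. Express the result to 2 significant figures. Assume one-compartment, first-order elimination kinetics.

130 mg/L

CL = k × Vd = 0.02060 × 105 = 2.163 L/h
At steady state Css = R₀ / CL = 274 / 2.163 = 126.7 mg/L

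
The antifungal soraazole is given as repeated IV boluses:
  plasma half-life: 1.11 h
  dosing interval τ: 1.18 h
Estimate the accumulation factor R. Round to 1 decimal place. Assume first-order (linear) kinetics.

k = ln2 / t½ = 0.693147 / 1.11 = 0.6245 h⁻¹
e^(−kτ) = e^(−0.6245 × 1.18) = 0.4786
Accumulation ratio R = 1 / (1 − e^(−kτ)) = 1 / (1 − 0.4786) = 1.918

1.9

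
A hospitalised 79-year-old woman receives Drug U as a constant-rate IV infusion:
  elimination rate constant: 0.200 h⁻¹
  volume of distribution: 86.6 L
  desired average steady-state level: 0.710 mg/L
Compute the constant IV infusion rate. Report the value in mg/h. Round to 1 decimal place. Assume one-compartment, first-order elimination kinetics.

12.3 mg/h

CL = k × Vd = 0.2000 × 86.6 = 17.32 L/h
At steady state, infusion rate R₀ = Css × CL = 0.710 × 17.32 = 12.30 mg/h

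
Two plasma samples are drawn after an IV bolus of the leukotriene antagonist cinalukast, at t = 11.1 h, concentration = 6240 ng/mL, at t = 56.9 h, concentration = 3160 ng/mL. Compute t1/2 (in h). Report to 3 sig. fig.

46.7 h

k = ln(C₁/C₂) / (t₂ − t₁) = ln(6240/3160) / (56.9 − 11.1)
  = 0.6804 / 45.80 = 0.01486 h⁻¹
t½ = ln2 / k = 0.693147 / 0.01486 = 46.65 h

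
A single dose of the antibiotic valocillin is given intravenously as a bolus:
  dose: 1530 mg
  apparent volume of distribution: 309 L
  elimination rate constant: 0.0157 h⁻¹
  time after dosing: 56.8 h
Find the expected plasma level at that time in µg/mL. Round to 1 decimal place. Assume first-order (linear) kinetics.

2.0 µg/mL

C₀ = Dose / Vd = 1530 / 309 = 4.951 mg/L
C = C₀ · e^(−k·t) = 4.951 × e^(−0.01570 × 56.8)
  = 4.951 × 0.4099 = 2.029 mg/L
(2.029 mg/L = 2.029 µg/mL)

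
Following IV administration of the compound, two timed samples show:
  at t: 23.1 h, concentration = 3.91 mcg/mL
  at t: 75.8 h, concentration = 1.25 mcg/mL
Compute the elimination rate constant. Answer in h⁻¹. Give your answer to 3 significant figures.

0.0216 h⁻¹

k = ln(C₁/C₂) / (t₂ − t₁) = ln(3.91/1.25) / (75.8 − 23.1)
  = 1.140 / 52.70 = 0.02163 h⁻¹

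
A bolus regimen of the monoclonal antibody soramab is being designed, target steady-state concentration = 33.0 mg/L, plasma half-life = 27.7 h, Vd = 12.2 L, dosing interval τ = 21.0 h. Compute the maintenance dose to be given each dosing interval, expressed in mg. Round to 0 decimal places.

212 mg

k = ln2 / t½ = 0.693147 / 27.7 = 0.02502 h⁻¹
CL = k × Vd = 0.02502 × 12.2 = 0.3052 L/h
At steady state, Dose/τ = Css × CL.
Dose = Css × CL × τ = 33.0 × 0.3052 × 21.0 = 211.5 mg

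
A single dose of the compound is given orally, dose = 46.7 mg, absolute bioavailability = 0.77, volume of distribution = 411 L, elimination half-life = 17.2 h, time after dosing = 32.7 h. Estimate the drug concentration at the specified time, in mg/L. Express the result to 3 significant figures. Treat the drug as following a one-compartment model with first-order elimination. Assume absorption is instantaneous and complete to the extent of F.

0.0234 mg/L

Amount reaching circulation = F × Dose = 0.77 × 46.70 = 35.96 mg
C₀ = F·Dose / Vd = 35.96 / 411 = 0.08749 mg/L
k = ln2 / t½ = 0.693147 / 17.2 = 0.04030 h⁻¹
C = C₀ · e^(−k·t) = 0.08749 × e^(−0.04030 × 32.7)
  = 0.08749 × 0.2677 = 0.02342 mg/L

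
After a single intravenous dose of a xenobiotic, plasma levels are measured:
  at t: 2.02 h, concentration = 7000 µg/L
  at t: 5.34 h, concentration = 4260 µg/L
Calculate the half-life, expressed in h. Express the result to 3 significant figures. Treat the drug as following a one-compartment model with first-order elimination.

k = ln(C₁/C₂) / (t₂ − t₁) = ln(7000/4260) / (5.34 − 2.02)
  = 0.4966 / 3.320 = 0.1496 h⁻¹
t½ = ln2 / k = 0.693147 / 0.1496 = 4.633 h

4.63 h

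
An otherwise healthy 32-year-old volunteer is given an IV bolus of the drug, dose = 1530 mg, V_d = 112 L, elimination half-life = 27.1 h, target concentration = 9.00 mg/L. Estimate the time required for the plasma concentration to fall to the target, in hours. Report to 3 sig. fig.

16.3 h

C₀ = Dose / Vd = 1530 / 112 = 13.66 mg/L
k = ln2 / t½ = 0.693147 / 27.1 = 0.02558 h⁻¹
t = ln(C₀ / C) / k = ln(13.66 / 9.00) / 0.02558
  = ln(1.518) / 0.02558 = 0.4174 / 0.02558 = 16.32 h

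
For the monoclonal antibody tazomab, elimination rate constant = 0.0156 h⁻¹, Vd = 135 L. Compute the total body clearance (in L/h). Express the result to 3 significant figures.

CL = k × Vd = 0.0156 × 135 = 2.106 L/h

2.11 L/h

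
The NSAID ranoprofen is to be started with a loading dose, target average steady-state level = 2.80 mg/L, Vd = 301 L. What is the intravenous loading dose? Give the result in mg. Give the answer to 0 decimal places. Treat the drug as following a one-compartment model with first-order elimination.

LD = Css × Vd = 2.80 × 301 = 842.8 mg

843 mg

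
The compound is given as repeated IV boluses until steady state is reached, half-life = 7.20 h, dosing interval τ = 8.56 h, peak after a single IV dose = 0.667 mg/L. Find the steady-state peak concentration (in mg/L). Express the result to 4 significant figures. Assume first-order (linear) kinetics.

1.188 mg/L

k = ln2 / t½ = 0.693147 / 7.20 = 0.09627 h⁻¹
e^(−kτ) = e^(−0.09627 × 8.56) = 0.4386
Accumulation ratio R = 1 / (1 − e^(−kτ)) = 1 / (1 − 0.4386) = 1.781
Steady-state peak = C₀ × R = 0.667 × 1.781 = 1.188 mg/L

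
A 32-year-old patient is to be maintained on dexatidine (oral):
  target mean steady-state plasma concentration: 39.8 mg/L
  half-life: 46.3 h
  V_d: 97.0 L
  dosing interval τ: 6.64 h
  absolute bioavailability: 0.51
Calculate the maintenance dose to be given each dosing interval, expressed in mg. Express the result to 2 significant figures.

750 mg

k = ln2 / t½ = 0.693147 / 46.3 = 0.01497 h⁻¹
CL = k × Vd = 0.01497 × 97.0 = 1.452 L/h
At steady state, F × (Dose/τ) = Css × CL.
Dose = Css × CL × τ / F = 39.8 × 1.452 × 6.64 / 0.51 = 752.4 mg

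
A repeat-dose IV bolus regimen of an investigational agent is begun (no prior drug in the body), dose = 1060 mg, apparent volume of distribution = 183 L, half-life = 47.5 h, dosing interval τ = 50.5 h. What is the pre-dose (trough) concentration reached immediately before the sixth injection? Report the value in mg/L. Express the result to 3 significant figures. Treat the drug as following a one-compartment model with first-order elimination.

5.18 mg/L

C₀ per dose = Dose / Vd = 1060 / 183 = 5.792 mg/L
k = ln2 / t½ = 0.693147 / 47.5 = 0.01459 h⁻¹
Fraction remaining after one interval: r = e^(−kτ) = e^(−0.01459 × 50.5) = 0.4786
Before dose 6, 5 doses have been given (aged 1τ, 2τ, 3τ, 4τ, 5τ).
C_trough = C₀ × (r + r² + … + r^5) = C₀ × r(1−r^5)/(1−r)
        = 5.792 × 0.4786 × (1 − 0.02511) / (1 − 0.4786) = 5.183 mg/L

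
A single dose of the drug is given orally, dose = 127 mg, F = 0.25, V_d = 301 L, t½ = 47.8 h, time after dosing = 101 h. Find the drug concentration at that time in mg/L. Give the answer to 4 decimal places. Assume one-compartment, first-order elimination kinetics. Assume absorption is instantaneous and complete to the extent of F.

Amount reaching circulation = F × Dose = 0.25 × 127.0 = 31.75 mg
C₀ = F·Dose / Vd = 31.75 / 301 = 0.1055 mg/L
k = ln2 / t½ = 0.693147 / 47.8 = 0.01450 h⁻¹
C = C₀ · e^(−k·t) = 0.1055 × e^(−0.01450 × 101)
  = 0.1055 × 0.2312 = 0.02439 mg/L

0.0244 mg/L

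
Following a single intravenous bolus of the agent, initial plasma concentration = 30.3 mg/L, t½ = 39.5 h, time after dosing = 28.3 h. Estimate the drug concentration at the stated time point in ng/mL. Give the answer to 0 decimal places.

18440 ng/mL

k = ln2 / t½ = 0.693147 / 39.5 = 0.01755 h⁻¹
C = C₀ · e^(−k·t) = 30.30 × e^(−0.01755 × 28.3)
  = 30.30 × 0.6086 = 18.44 mg/L
Convert: 18.44 mg/L × 1000 = 18440 ng/mL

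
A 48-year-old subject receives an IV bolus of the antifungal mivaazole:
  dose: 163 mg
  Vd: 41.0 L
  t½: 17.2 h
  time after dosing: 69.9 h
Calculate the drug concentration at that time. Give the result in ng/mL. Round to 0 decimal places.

238 ng/mL

C₀ = Dose / Vd = 163.0 / 41.0 = 3.976 mg/L
k = ln2 / t½ = 0.693147 / 17.2 = 0.04030 h⁻¹
C = C₀ · e^(−k·t) = 3.976 × e^(−0.04030 × 69.9)
  = 3.976 × 0.05979 = 0.2377 mg/L
Convert: 0.2377 mg/L × 1000 = 237.7 ng/mL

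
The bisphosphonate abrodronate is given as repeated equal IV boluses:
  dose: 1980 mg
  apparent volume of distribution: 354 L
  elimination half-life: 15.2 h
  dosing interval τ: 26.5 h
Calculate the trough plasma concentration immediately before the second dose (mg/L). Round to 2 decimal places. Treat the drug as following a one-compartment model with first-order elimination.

1.67 mg/L

C₀ per dose = Dose / Vd = 1980 / 354 = 5.593 mg/L
k = ln2 / t½ = 0.693147 / 15.2 = 0.04560 h⁻¹
Fraction remaining after one interval: r = e^(−kτ) = e^(−0.04560 × 26.5) = 0.2987
Before dose 2, 1 dose has been given (aged 1τ).
C_trough = C₀ × r = 5.593 × 0.2987 = 1.671 mg/L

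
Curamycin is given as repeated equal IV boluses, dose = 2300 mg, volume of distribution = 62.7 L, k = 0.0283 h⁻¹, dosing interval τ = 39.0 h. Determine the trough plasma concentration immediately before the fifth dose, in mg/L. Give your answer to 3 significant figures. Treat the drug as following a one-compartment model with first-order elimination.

C₀ per dose = Dose / Vd = 2300 / 62.7 = 36.68 mg/L
Fraction remaining after one interval: r = e^(−kτ) = e^(−0.02830 × 39.0) = 0.3316
Before dose 5, 4 doses have been given (aged 1τ, 2τ, 3τ, 4τ).
C_trough = C₀ × (r + r² + … + r^4) = C₀ × r(1−r^4)/(1−r)
        = 36.68 × 0.3316 × (1 − 0.01209) / (1 − 0.3316) = 17.98 mg/L

18.0 mg/L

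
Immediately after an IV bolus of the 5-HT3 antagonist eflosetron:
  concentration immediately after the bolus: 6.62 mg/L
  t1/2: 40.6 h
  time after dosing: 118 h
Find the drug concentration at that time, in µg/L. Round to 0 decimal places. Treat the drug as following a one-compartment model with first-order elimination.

883 µg/L

k = ln2 / t½ = 0.693147 / 40.6 = 0.01707 h⁻¹
C = C₀ · e^(−k·t) = 6.620 × e^(−0.01707 × 118)
  = 6.620 × 0.1334 = 0.8831 mg/L
Convert: 0.8831 mg/L × 1000 = 883.1 µg/L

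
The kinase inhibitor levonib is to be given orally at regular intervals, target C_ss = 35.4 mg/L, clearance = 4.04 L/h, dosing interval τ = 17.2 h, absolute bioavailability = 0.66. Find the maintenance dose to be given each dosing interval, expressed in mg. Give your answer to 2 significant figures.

At steady state, F × (Dose/τ) = Css × CL.
Dose = Css × CL × τ / F = 35.4 × 4.040 × 17.2 / 0.66 = 3727 mg

3700 mg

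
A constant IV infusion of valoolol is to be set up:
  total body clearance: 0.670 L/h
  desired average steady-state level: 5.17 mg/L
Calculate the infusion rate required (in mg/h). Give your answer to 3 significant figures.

At steady state, infusion rate R₀ = Css × CL = 5.17 × 0.6700 = 3.464 mg/h

3.46 mg/h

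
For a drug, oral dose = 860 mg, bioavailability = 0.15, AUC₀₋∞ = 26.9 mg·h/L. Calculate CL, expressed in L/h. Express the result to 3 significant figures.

4.80 L/h

CL = F·Dose / AUC = 0.15 × 860 / 26.9 = 4.796 L/h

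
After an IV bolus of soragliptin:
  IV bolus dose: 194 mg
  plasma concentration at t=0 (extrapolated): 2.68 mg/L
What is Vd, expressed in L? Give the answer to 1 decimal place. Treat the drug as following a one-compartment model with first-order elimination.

Vd = Dose / C₀ = 194.0 / 2.68 = 72.39 L

72.4 L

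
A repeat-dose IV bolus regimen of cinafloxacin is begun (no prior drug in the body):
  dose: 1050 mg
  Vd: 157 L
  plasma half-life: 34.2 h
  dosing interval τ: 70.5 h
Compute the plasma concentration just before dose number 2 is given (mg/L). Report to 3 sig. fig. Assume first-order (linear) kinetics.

1.60 mg/L

C₀ per dose = Dose / Vd = 1050 / 157 = 6.688 mg/L
k = ln2 / t½ = 0.693147 / 34.2 = 0.02027 h⁻¹
Fraction remaining after one interval: r = e^(−kτ) = e^(−0.02027 × 70.5) = 0.2395
Before dose 2, 1 dose has been given (aged 1τ).
C_trough = C₀ × r = 6.688 × 0.2395 = 1.602 mg/L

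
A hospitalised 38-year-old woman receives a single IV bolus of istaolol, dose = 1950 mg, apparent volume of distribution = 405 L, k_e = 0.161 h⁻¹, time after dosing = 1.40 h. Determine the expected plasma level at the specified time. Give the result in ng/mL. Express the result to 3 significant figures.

3840 ng/mL

C₀ = Dose / Vd = 1950 / 405 = 4.815 mg/L
C = C₀ · e^(−k·t) = 4.815 × e^(−0.1610 × 1.40)
  = 4.815 × 0.7982 = 3.843 mg/L
Convert: 3.843 mg/L × 1000 = 3843 ng/mL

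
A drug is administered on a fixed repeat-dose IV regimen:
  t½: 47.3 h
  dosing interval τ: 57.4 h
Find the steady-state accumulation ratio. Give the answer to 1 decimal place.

1.8

k = ln2 / t½ = 0.693147 / 47.3 = 0.01465 h⁻¹
e^(−kτ) = e^(−0.01465 × 57.4) = 0.4313
Accumulation ratio R = 1 / (1 − e^(−kτ)) = 1 / (1 − 0.4313) = 1.758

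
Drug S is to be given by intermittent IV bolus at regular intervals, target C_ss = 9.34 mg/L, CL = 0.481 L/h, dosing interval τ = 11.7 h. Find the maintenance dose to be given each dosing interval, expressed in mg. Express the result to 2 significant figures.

53 mg

At steady state, Dose/τ = Css × CL.
Dose = Css × CL × τ = 9.34 × 0.4810 × 11.7 = 52.56 mg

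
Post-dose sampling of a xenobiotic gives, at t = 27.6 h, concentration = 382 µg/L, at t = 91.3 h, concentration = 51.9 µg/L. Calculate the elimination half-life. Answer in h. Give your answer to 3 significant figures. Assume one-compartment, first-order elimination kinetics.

22.1 h

k = ln(C₁/C₂) / (t₂ − t₁) = ln(382/51.9) / (91.3 − 27.6)
  = 1.996 / 63.70 = 0.03133 h⁻¹
t½ = ln2 / k = 0.693147 / 0.03133 = 22.12 h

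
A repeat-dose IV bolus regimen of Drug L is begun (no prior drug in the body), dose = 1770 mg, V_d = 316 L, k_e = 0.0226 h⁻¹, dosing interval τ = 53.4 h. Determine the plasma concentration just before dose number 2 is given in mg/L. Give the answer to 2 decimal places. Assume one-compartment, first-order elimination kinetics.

C₀ per dose = Dose / Vd = 1770 / 316 = 5.601 mg/L
Fraction remaining after one interval: r = e^(−kτ) = e^(−0.02260 × 53.4) = 0.2991
Before dose 2, 1 dose has been given (aged 1τ).
C_trough = C₀ × r = 5.601 × 0.2991 = 1.675 mg/L

1.68 mg/L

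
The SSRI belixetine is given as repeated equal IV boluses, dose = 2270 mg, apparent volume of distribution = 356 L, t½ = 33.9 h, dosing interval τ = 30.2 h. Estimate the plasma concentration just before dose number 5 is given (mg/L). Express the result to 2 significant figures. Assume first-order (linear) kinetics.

6.8 mg/L

C₀ per dose = Dose / Vd = 2270 / 356 = 6.376 mg/L
k = ln2 / t½ = 0.693147 / 33.9 = 0.02045 h⁻¹
Fraction remaining after one interval: r = e^(−kτ) = e^(−0.02045 × 30.2) = 0.5392
Before dose 5, 4 doses have been given (aged 1τ, 2τ, 3τ, 4τ).
C_trough = C₀ × (r + r² + … + r^4) = C₀ × r(1−r^4)/(1−r)
        = 6.376 × 0.5392 × (1 − 0.08453) / (1 − 0.5392) = 6.830 mg/L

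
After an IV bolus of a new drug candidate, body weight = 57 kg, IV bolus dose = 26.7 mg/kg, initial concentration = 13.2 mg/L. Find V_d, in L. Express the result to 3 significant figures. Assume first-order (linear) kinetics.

Dose = 26.7 × 57 = 1522 mg
Vd = Dose / C₀ = 1522 / 13.2 = 115.3 L

115 L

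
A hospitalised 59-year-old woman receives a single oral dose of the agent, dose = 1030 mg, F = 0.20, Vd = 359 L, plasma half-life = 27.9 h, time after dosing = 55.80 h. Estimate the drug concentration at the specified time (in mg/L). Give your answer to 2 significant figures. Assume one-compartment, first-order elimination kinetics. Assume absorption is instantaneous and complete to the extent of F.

Amount reaching circulation = F × Dose = 0.20 × 1030 = 206.0 mg
C₀ = F·Dose / Vd = 206.0 / 359 = 0.5738 mg/L
k = ln2 / t½ = 0.693147 / 27.9 = 0.02484 h⁻¹
t / t½ = 55.80 / 27.9 = 2 half-lives
C = C₀ × (1/2)^2 = 0.5738 × 0.2500 = 0.1435 mg/L

0.14 mg/L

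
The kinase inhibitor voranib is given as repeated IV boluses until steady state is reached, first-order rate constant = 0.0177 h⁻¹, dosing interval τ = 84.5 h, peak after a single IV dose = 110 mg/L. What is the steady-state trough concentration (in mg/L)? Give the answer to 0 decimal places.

32 mg/L

e^(−kτ) = e^(−0.01770 × 84.5) = 0.2241
Accumulation ratio R = 1 / (1 − e^(−kτ)) = 1 / (1 − 0.2241) = 1.289
Steady-state trough = C₀ × R × e^(−kτ) = 110 × 1.289 × 0.2241 = 31.78 mg/L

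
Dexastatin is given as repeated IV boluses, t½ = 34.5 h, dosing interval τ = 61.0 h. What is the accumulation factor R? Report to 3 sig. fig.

k = ln2 / t½ = 0.693147 / 34.5 = 0.02009 h⁻¹
e^(−kτ) = e^(−0.02009 × 61.0) = 0.2936
Accumulation ratio R = 1 / (1 − e^(−kτ)) = 1 / (1 − 0.2936) = 1.416

1.42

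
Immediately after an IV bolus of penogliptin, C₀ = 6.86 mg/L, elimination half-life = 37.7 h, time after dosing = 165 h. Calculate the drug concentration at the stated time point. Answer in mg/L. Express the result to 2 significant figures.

k = ln2 / t½ = 0.693147 / 37.7 = 0.01839 h⁻¹
C = C₀ · e^(−k·t) = 6.860 × e^(−0.01839 × 165)
  = 6.860 × 0.04811 = 0.3300 mg/L

0.33 mg/L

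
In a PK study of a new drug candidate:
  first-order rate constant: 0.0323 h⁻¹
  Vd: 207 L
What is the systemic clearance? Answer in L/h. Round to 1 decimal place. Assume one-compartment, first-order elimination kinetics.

CL = k × Vd = 0.0323 × 207 = 6.686 L/h

6.7 L/h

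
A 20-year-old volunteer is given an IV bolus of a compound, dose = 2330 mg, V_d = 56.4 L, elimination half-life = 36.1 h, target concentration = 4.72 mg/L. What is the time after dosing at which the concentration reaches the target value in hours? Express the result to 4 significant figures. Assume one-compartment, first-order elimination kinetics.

113.0 h

C₀ = Dose / Vd = 2330 / 56.4 = 41.31 mg/L
k = ln2 / t½ = 0.693147 / 36.1 = 0.01920 h⁻¹
t = ln(C₀ / C) / k = ln(41.31 / 4.72) / 0.01920
  = ln(8.752) / 0.01920 = 2.169 / 0.01920 = 113.0 h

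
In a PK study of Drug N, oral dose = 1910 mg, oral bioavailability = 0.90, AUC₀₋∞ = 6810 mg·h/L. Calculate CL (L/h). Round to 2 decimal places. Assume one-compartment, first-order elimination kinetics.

0.25 L/h

CL = F·Dose / AUC = 0.90 × 1910 / 6810 = 0.2524 L/h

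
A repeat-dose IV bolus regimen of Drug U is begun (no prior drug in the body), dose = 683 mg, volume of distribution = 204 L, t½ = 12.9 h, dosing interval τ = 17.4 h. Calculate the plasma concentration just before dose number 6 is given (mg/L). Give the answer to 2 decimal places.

2.14 mg/L

C₀ per dose = Dose / Vd = 683 / 204 = 3.348 mg/L
k = ln2 / t½ = 0.693147 / 12.9 = 0.05373 h⁻¹
Fraction remaining after one interval: r = e^(−kτ) = e^(−0.05373 × 17.4) = 0.3926
Before dose 6, 5 doses have been given (aged 1τ, 2τ, 3τ, 4τ, 5τ).
C_trough = C₀ × (r + r² + … + r^5) = C₀ × r(1−r^5)/(1−r)
        = 3.348 × 0.3926 × (1 − 0.009327) / (1 − 0.3926) = 2.144 mg/L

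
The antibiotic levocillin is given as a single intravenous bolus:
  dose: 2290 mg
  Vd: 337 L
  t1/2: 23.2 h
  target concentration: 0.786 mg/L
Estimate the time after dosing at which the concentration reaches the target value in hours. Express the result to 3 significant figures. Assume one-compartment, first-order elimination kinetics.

72.2 h

C₀ = Dose / Vd = 2290 / 337 = 6.795 mg/L
k = ln2 / t½ = 0.693147 / 23.2 = 0.02988 h⁻¹
t = ln(C₀ / C) / k = ln(6.795 / 0.786) / 0.02988
  = ln(8.645) / 0.02988 = 2.157 / 0.02988 = 72.19 h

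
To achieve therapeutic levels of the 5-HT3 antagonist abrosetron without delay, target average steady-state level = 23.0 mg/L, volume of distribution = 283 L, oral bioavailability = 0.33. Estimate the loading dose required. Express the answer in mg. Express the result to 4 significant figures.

19720 mg

LD = Css × Vd / F = 23.0 × 283 / 0.33 = 19720 mg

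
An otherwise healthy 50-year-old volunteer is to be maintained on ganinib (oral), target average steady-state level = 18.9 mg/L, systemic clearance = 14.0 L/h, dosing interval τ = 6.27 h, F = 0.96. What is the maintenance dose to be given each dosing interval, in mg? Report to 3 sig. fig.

At steady state, F × (Dose/τ) = Css × CL.
Dose = Css × CL × τ / F = 18.9 × 14.00 × 6.27 / 0.96 = 1728 mg

1730 mg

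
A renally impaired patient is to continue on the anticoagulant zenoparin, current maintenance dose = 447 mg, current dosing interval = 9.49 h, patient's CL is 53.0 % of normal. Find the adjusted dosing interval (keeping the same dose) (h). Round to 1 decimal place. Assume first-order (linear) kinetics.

To keep the same average steady-state level, dosing rate must scale with clearance.
CL ratio = 53.0 / 100 = 0.5300
New interval (same dose) = 9.49 / 0.5300 = 17.91 h

17.9 h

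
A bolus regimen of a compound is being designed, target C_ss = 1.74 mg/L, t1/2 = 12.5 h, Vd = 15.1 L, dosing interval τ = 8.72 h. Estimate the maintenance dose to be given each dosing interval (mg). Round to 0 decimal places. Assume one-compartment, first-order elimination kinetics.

k = ln2 / t½ = 0.693147 / 12.5 = 0.05545 h⁻¹
CL = k × Vd = 0.05545 × 15.1 = 0.8373 L/h
At steady state, Dose/τ = Css × CL.
Dose = Css × CL × τ = 1.74 × 0.8373 × 8.72 = 12.70 mg

13 mg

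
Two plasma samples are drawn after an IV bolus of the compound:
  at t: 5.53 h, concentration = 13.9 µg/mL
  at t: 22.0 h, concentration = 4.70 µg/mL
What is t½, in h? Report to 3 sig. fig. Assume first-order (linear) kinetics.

k = ln(C₁/C₂) / (t₂ − t₁) = ln(13.9/4.70) / (22.0 − 5.53)
  = 1.084 / 16.47 = 0.06582 h⁻¹
t½ = ln2 / k = 0.693147 / 0.06582 = 10.53 h

10.5 h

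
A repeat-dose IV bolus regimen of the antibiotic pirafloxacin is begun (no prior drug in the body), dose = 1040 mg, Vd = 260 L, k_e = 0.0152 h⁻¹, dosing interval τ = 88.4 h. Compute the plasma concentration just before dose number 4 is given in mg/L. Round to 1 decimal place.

C₀ per dose = Dose / Vd = 1040 / 260 = 4.000 mg/L
Fraction remaining after one interval: r = e^(−kτ) = e^(−0.01520 × 88.4) = 0.2609
Before dose 4, 3 doses have been given (aged 1τ, 2τ, 3τ).
C_trough = C₀ × (r + r² + … + r^3) = C₀ × r(1−r^3)/(1−r)
        = 4.000 × 0.2609 × (1 − 0.01776) / (1 − 0.2609) = 1.387 mg/L

1.4 mg/L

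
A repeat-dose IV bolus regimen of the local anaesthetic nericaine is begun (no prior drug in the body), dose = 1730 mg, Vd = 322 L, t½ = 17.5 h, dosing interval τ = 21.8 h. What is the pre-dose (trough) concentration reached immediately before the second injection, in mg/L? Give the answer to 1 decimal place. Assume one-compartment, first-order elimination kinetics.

C₀ per dose = Dose / Vd = 1730 / 322 = 5.373 mg/L
k = ln2 / t½ = 0.693147 / 17.5 = 0.03961 h⁻¹
Fraction remaining after one interval: r = e^(−kτ) = e^(−0.03961 × 21.8) = 0.4217
Before dose 2, 1 dose has been given (aged 1τ).
C_trough = C₀ × r = 5.373 × 0.4217 = 2.266 mg/L

2.3 mg/L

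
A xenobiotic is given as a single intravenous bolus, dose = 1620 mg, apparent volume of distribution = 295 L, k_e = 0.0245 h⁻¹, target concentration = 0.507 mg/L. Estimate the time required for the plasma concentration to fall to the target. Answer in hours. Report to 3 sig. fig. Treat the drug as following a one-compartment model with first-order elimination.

C₀ = Dose / Vd = 1620 / 295 = 5.492 mg/L
t = ln(C₀ / C) / k = ln(5.492 / 0.507) / 0.02450
  = ln(10.83) / 0.02450 = 2.382 / 0.02450 = 97.22 h

97.2 h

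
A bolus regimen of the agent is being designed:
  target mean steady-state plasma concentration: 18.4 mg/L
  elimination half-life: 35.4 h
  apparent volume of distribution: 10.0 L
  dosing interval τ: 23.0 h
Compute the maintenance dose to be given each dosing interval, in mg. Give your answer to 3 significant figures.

82.9 mg

k = ln2 / t½ = 0.693147 / 35.4 = 0.01958 h⁻¹
CL = k × Vd = 0.01958 × 10.0 = 0.1958 L/h
At steady state, Dose/τ = Css × CL.
Dose = Css × CL × τ = 18.4 × 0.1958 × 23.0 = 82.86 mg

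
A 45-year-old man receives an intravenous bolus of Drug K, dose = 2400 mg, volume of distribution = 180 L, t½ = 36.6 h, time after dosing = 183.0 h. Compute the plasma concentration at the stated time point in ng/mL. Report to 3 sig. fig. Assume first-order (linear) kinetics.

C₀ = Dose / Vd = 2400 / 180 = 13.33 mg/L
k = ln2 / t½ = 0.693147 / 36.6 = 0.01894 h⁻¹
t / t½ = 183.0 / 36.6 = 5 half-lives
C = C₀ × (1/2)^5 = 13.33 × 0.03125 = 0.4166 mg/L
Convert: 0.4166 mg/L × 1000 = 416.6 ng/mL

417 ng/mL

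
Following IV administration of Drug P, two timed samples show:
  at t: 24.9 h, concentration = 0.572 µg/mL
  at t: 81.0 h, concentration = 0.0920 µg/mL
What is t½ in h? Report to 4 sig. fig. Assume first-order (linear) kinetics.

21.28 h

k = ln(C₁/C₂) / (t₂ − t₁) = ln(0.572/0.0920) / (81.0 − 24.9)
  = 1.827 / 56.10 = 0.03257 h⁻¹
t½ = ln2 / k = 0.693147 / 0.03257 = 21.28 h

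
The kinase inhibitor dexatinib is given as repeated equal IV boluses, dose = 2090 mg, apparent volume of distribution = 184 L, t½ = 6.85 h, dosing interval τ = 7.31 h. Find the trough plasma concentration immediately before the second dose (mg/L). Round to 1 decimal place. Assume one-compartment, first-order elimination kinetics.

5.4 mg/L

C₀ per dose = Dose / Vd = 2090 / 184 = 11.36 mg/L
k = ln2 / t½ = 0.693147 / 6.85 = 0.1012 h⁻¹
Fraction remaining after one interval: r = e^(−kτ) = e^(−0.1012 × 7.31) = 0.4772
Before dose 2, 1 dose has been given (aged 1τ).
C_trough = C₀ × r = 11.36 × 0.4772 = 5.421 mg/L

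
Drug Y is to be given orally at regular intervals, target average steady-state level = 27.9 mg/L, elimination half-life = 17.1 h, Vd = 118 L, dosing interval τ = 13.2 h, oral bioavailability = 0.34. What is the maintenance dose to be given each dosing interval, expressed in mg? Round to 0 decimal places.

5181 mg

k = ln2 / t½ = 0.693147 / 17.1 = 0.04053 h⁻¹
CL = k × Vd = 0.04053 × 118 = 4.783 L/h
At steady state, F × (Dose/τ) = Css × CL.
Dose = Css × CL × τ / F = 27.9 × 4.783 × 13.2 / 0.34 = 5181 mg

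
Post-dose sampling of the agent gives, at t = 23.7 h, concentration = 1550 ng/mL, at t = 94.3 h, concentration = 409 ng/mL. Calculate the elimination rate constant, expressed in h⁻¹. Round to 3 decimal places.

0.019 h⁻¹

k = ln(C₁/C₂) / (t₂ − t₁) = ln(1550/409) / (94.3 − 23.7)
  = 1.332 / 70.60 = 0.01887 h⁻¹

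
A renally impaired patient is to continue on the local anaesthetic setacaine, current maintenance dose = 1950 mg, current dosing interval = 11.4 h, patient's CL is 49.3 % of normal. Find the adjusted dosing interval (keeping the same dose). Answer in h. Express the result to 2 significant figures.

To keep the same average steady-state level, dosing rate must scale with clearance.
CL ratio = 49.3 / 100 = 0.4930
New interval (same dose) = 11.4 / 0.4930 = 23.12 h

23 h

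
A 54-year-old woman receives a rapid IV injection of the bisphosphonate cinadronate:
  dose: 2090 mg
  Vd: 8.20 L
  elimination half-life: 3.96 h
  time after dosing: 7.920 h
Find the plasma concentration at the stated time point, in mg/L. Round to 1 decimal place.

63.7 mg/L

C₀ = Dose / Vd = 2090 / 8.20 = 254.9 mg/L
k = ln2 / t½ = 0.693147 / 3.96 = 0.1750 h⁻¹
t / t½ = 7.920 / 3.96 = 2 half-lives
C = C₀ × (1/2)^2 = 254.9 × 0.2500 = 63.73 mg/L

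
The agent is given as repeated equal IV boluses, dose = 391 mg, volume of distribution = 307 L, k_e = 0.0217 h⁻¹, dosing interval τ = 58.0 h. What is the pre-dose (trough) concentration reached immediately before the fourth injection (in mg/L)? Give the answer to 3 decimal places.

C₀ per dose = Dose / Vd = 391 / 307 = 1.274 mg/L
Fraction remaining after one interval: r = e^(−kτ) = e^(−0.02170 × 58.0) = 0.2841
Before dose 4, 3 doses have been given (aged 1τ, 2τ, 3τ).
C_trough = C₀ × (r + r² + … + r^3) = C₀ × r(1−r^3)/(1−r)
        = 1.274 × 0.2841 × (1 − 0.02293) / (1 − 0.2841) = 0.4940 mg/L

0.494 mg/L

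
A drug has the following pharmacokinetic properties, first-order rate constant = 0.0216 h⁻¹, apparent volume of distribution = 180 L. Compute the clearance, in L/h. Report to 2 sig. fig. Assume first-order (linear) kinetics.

3.9 L/h

CL = k × Vd = 0.0216 × 180 = 3.888 L/h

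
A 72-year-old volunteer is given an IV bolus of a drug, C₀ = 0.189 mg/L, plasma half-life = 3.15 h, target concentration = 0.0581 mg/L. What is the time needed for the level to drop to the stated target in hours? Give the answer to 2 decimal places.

5.36 h

k = ln2 / t½ = 0.693147 / 3.15 = 0.2200 h⁻¹
t = ln(C₀ / C) / k = ln(0.1890 / 0.0581) / 0.2200
  = ln(3.253) / 0.2200 = 1.180 / 0.2200 = 5.364 h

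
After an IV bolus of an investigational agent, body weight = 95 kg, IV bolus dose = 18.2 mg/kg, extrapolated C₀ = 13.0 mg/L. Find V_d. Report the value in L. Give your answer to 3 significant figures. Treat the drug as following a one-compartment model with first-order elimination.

133 L

Dose = 18.2 × 95 = 1729 mg
Vd = Dose / C₀ = 1729 / 13.0 = 133.0 L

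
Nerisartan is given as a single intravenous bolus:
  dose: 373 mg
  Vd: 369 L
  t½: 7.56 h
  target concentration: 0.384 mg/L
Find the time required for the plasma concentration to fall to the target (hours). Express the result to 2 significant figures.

11 h

C₀ = Dose / Vd = 373.0 / 369 = 1.011 mg/L
k = ln2 / t½ = 0.693147 / 7.56 = 0.09169 h⁻¹
t = ln(C₀ / C) / k = ln(1.011 / 0.384) / 0.09169
  = ln(2.633) / 0.09169 = 0.9681 / 0.09169 = 10.56 h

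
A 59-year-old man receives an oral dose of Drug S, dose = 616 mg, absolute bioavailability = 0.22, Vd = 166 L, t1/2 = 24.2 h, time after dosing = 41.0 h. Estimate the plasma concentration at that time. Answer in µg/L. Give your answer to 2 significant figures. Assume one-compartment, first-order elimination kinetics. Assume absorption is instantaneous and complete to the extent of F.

250 µg/L

Amount reaching circulation = F × Dose = 0.22 × 616.0 = 135.5 mg
C₀ = F·Dose / Vd = 135.5 / 166 = 0.8163 mg/L
k = ln2 / t½ = 0.693147 / 24.2 = 0.02864 h⁻¹
C = C₀ · e^(−k·t) = 0.8163 × e^(−0.02864 × 41.0)
  = 0.8163 × 0.3091 = 0.2523 mg/L
Convert: 0.2523 mg/L × 1000 = 252.3 µg/L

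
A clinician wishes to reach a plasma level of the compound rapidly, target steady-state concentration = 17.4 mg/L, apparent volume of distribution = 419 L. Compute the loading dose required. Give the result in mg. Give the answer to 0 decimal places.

LD = Css × Vd = 17.4 × 419 = 7291 mg

7291 mg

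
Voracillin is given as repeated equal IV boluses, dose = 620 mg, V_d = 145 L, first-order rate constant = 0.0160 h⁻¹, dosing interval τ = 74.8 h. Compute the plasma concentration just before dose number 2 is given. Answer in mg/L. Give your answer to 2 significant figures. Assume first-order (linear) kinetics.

1.3 mg/L

C₀ per dose = Dose / Vd = 620 / 145 = 4.276 mg/L
Fraction remaining after one interval: r = e^(−kτ) = e^(−0.01600 × 74.8) = 0.3022
Before dose 2, 1 dose has been given (aged 1τ).
C_trough = C₀ × r = 4.276 × 0.3022 = 1.292 mg/L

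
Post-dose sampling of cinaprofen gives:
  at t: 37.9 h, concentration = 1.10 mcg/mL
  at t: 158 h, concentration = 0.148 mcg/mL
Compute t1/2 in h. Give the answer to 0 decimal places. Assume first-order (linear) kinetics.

42 h

k = ln(C₁/C₂) / (t₂ − t₁) = ln(1.10/0.148) / (158 − 37.9)
  = 2.006 / 120.1 = 0.01670 h⁻¹
t½ = ln2 / k = 0.693147 / 0.01670 = 41.51 h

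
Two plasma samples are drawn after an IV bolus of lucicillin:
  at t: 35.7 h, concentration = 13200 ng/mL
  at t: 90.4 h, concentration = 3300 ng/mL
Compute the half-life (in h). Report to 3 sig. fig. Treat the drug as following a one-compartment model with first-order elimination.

k = ln(C₁/C₂) / (t₂ − t₁) = ln(13200/3300) / (90.4 − 35.7)
  = 1.386 / 54.70 = 0.02534 h⁻¹
t½ = ln2 / k = 0.693147 / 0.02534 = 27.35 h

27.4 h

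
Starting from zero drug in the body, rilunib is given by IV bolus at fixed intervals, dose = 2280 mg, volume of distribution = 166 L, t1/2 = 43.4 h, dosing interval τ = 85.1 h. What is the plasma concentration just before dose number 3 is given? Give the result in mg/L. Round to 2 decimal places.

4.43 mg/L

C₀ per dose = Dose / Vd = 2280 / 166 = 13.73 mg/L
k = ln2 / t½ = 0.693147 / 43.4 = 0.01597 h⁻¹
Fraction remaining after one interval: r = e^(−kτ) = e^(−0.01597 × 85.1) = 0.2569
Before dose 3, 2 doses have been given (aged 1τ, 2τ).
C_trough = C₀ × (r + r²) = 13.73 × (0.2569 + 0.06600) = 4.433 mg/L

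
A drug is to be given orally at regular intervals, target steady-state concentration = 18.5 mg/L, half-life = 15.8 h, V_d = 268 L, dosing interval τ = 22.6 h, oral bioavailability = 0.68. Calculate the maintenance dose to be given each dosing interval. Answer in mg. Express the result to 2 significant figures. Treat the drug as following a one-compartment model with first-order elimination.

7200 mg

k = ln2 / t½ = 0.693147 / 15.8 = 0.04387 h⁻¹
CL = k × Vd = 0.04387 × 268 = 11.76 L/h
At steady state, F × (Dose/τ) = Css × CL.
Dose = Css × CL × τ / F = 18.5 × 11.76 × 22.6 / 0.68 = 7231 mg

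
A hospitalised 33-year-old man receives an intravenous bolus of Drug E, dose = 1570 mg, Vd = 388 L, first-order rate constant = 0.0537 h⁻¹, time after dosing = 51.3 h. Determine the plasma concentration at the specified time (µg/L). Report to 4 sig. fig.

257.4 µg/L

C₀ = Dose / Vd = 1570 / 388 = 4.046 mg/L
C = C₀ · e^(−k·t) = 4.046 × e^(−0.05370 × 51.3)
  = 4.046 × 0.06362 = 0.2574 mg/L
Convert: 0.2574 mg/L × 1000 = 257.4 µg/L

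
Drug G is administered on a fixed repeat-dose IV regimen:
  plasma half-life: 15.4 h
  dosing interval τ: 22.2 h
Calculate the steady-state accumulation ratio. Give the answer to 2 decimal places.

k = ln2 / t½ = 0.693147 / 15.4 = 0.04501 h⁻¹
e^(−kτ) = e^(−0.04501 × 22.2) = 0.3682
Accumulation ratio R = 1 / (1 − e^(−kτ)) = 1 / (1 − 0.3682) = 1.583

1.58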